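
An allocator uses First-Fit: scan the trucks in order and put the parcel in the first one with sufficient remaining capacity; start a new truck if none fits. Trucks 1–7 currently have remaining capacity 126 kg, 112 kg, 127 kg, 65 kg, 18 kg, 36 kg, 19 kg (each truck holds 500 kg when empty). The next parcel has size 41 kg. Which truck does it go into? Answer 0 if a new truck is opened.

Trucks with room: truck 1 (126 kg), truck 2 (112 kg), truck 3 (127 kg), truck 4 (65 kg).
The first with room is truck 1.

1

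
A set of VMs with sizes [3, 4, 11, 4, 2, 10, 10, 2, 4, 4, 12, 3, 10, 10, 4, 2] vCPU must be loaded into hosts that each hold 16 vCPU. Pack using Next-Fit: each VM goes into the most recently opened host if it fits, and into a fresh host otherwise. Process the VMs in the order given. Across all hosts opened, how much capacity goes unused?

3 vCPU → host 1 (remaining 13 vCPU)
4 vCPU → host 1 (remaining 9 vCPU)
11 vCPU → host 2 (remaining 5 vCPU)
4 vCPU → host 2 (remaining 1 vCPU)
2 vCPU → host 3 (remaining 14 vCPU)
10 vCPU → host 3 (remaining 4 vCPU)
10 vCPU → host 4 (remaining 6 vCPU)
2 vCPU → host 4 (remaining 4 vCPU)
4 vCPU → host 4 (remaining 0 vCPU)
4 vCPU → host 5 (remaining 12 vCPU)
12 vCPU → host 5 (remaining 0 vCPU)
3 vCPU → host 6 (remaining 13 vCPU)
10 vCPU → host 6 (remaining 3 vCPU)
10 vCPU → host 7 (remaining 6 vCPU)
4 vCPU → host 7 (remaining 2 vCPU)
2 vCPU → host 7 (remaining 0 vCPU)
7 hosts × 16 vCPU = 112 vCPU; used 95 vCPU; unused 17 vCPU.

17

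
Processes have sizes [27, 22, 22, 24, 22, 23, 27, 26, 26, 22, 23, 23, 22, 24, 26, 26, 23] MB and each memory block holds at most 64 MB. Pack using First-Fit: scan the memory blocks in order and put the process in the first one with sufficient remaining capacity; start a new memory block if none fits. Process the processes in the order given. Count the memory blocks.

Put 27 MB in memory block 1; 37 MB remain.
Put 22 MB in memory block 1; 15 MB remain.
Put 22 MB in memory block 2; 42 MB remain.
Put 24 MB in memory block 2; 18 MB remain.
Put 22 MB in memory block 3; 42 MB remain.
Put 23 MB in memory block 3; 19 MB remain.
Put 27 MB in memory block 4; 37 MB remain.
Put 26 MB in memory block 4; 11 MB remain.
Put 26 MB in memory block 5; 38 MB remain.
Put 22 MB in memory block 5; 16 MB remain.
Put 23 MB in memory block 6; 41 MB remain.
Put 23 MB in memory block 6; 18 MB remain.
Put 22 MB in memory block 7; 42 MB remain.
Put 24 MB in memory block 7; 18 MB remain.
Put 26 MB in memory block 8; 38 MB remain.
Put 26 MB in memory block 8; 12 MB remain.
Put 23 MB in memory block 9; 41 MB remain.

9 memory blocks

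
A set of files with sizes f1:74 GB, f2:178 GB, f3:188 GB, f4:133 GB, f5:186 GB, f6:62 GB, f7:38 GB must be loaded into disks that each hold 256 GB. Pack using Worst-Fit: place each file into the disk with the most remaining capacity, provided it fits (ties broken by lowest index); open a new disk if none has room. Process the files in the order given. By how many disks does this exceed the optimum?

Worst-Fit: [74,178] [188] [133,62] [186,38] → 4 disks.
Total size 859 GB; any packing needs at least ⌈859/256⌉ = 4 disks.
So 4 is already optimal.

0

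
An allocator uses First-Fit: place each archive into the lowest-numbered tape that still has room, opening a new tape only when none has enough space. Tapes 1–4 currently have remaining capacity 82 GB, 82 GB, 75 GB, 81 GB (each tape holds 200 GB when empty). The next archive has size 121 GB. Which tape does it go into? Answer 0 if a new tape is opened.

0

No tape has ≥ 121 GB free, so a new tape is opened.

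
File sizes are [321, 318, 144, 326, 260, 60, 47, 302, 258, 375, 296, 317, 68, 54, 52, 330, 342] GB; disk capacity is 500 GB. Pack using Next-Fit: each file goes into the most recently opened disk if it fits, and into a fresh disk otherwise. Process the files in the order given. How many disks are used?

321 GB → disk 1 (remaining 179 GB)
318 GB → disk 2 (remaining 182 GB)
144 GB → disk 2 (remaining 38 GB)
326 GB → disk 3 (remaining 174 GB)
260 GB → disk 4 (remaining 240 GB)
60 GB → disk 4 (remaining 180 GB)
47 GB → disk 4 (remaining 133 GB)
302 GB → disk 5 (remaining 198 GB)
258 GB → disk 6 (remaining 242 GB)
375 GB → disk 7 (remaining 125 GB)
296 GB → disk 8 (remaining 204 GB)
317 GB → disk 9 (remaining 183 GB)
68 GB → disk 9 (remaining 115 GB)
54 GB → disk 9 (remaining 61 GB)
52 GB → disk 9 (remaining 9 GB)
330 GB → disk 10 (remaining 170 GB)
342 GB → disk 11 (remaining 158 GB)
Final disks: [321] [318,144] [326] [260,60,47] [302] [258] [375] [296] [317,68,54,52] [330] [342].

11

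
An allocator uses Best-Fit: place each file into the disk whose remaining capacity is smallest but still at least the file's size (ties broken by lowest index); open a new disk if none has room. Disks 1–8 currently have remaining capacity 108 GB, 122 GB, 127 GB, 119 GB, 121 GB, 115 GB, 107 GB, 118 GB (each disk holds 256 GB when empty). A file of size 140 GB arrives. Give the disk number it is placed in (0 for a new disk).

No disk has ≥ 140 GB free, so a new disk is opened.

0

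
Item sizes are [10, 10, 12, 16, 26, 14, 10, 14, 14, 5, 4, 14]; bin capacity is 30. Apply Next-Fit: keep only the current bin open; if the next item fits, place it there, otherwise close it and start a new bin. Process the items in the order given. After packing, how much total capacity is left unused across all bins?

31

10 → bin 1 (remaining 20)
10 → bin 1 (remaining 10)
12 → bin 2 (remaining 18)
16 → bin 2 (remaining 2)
26 → bin 3 (remaining 4)
14 → bin 4 (remaining 16)
10 → bin 4 (remaining 6)
14 → bin 5 (remaining 16)
14 → bin 5 (remaining 2)
5 → bin 6 (remaining 25)
4 → bin 6 (remaining 21)
14 → bin 6 (remaining 7)
6 bins × 30 = 180; used 149; unused 31.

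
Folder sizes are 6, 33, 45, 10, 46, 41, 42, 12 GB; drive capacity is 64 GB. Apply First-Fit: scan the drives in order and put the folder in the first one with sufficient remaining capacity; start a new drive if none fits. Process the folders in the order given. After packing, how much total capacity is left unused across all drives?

85

6 GB → drive 1 (remaining 58 GB)
33 GB → drive 1 (remaining 25 GB)
45 GB → drive 2 (remaining 19 GB)
10 GB → drive 1 (remaining 15 GB)
46 GB → drive 3 (remaining 18 GB)
41 GB → drive 4 (remaining 23 GB)
42 GB → drive 5 (remaining 22 GB)
12 GB → drive 1 (remaining 3 GB)
5 drives × 64 GB = 320 GB; used 235 GB; unused 85 GB.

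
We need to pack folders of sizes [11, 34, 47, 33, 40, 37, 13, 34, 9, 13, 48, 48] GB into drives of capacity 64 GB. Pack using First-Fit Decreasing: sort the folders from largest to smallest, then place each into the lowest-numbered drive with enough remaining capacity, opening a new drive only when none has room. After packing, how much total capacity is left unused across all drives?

145

Sorted descending: 48, 48, 47, 40, 37, 34, 34, 33, 13, 13, 11, 9.
drive 1: place 48 GB, 16 GB left
drive 2: place 48 GB, 16 GB left
drive 3: place 47 GB, 17 GB left
drive 4: place 40 GB, 24 GB left
drive 5: place 37 GB, 27 GB left
drive 6: place 34 GB, 30 GB left
drive 7: place 34 GB, 30 GB left
drive 8: place 33 GB, 31 GB left
drive 1: place 13 GB, 3 GB left
drive 2: place 13 GB, 3 GB left
drive 3: place 11 GB, 6 GB left
drive 4: place 9 GB, 15 GB left
8 drives × 64 GB = 512 GB; used 367 GB; unused 145 GB.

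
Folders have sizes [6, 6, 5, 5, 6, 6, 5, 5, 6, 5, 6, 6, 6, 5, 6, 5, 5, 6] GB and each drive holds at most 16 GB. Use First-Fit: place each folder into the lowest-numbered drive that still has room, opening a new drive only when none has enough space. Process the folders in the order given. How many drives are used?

7 drives

6 GB → drive 1 (remaining 10 GB)
6 GB → drive 1 (remaining 4 GB)
5 GB → drive 2 (remaining 11 GB)
5 GB → drive 2 (remaining 6 GB)
6 GB → drive 2 (remaining 0 GB)
6 GB → drive 3 (remaining 10 GB)
5 GB → drive 3 (remaining 5 GB)
5 GB → drive 3 (remaining 0 GB)
6 GB → drive 4 (remaining 10 GB)
5 GB → drive 4 (remaining 5 GB)
6 GB → drive 5 (remaining 10 GB)
6 GB → drive 5 (remaining 4 GB)
6 GB → drive 6 (remaining 10 GB)
5 GB → drive 4 (remaining 0 GB)
6 GB → drive 6 (remaining 4 GB)
5 GB → drive 7 (remaining 11 GB)
5 GB → drive 7 (remaining 6 GB)
6 GB → drive 7 (remaining 0 GB)
Final drives: [6,6] [5,5,6] [6,5,5] [6,5,5] [6,6] [6,6] [5,5,6].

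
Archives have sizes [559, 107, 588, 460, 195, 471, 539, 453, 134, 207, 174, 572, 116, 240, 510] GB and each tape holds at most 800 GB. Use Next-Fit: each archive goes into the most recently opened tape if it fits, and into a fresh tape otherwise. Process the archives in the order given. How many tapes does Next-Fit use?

9

tape 1: place 559 GB, 241 GB left
tape 1: place 107 GB, 134 GB left
tape 2: place 588 GB, 212 GB left
tape 3: place 460 GB, 340 GB left
tape 3: place 195 GB, 145 GB left
tape 4: place 471 GB, 329 GB left
tape 5: place 539 GB, 261 GB left
tape 6: place 453 GB, 347 GB left
tape 6: place 134 GB, 213 GB left
tape 6: place 207 GB, 6 GB left
tape 7: place 174 GB, 626 GB left
tape 7: place 572 GB, 54 GB left
tape 8: place 116 GB, 684 GB left
tape 8: place 240 GB, 444 GB left
tape 9: place 510 GB, 290 GB left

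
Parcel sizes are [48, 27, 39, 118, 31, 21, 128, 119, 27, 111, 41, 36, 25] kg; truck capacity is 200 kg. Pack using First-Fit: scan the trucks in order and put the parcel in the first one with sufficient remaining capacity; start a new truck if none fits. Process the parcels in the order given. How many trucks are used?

5 trucks

Put 48 kg in truck 1; 152 kg remain.
Put 27 kg in truck 1; 125 kg remain.
Put 39 kg in truck 1; 86 kg remain.
Put 118 kg in truck 2; 82 kg remain.
Put 31 kg in truck 1; 55 kg remain.
Put 21 kg in truck 1; 34 kg remain.
Put 128 kg in truck 3; 72 kg remain.
Put 119 kg in truck 4; 81 kg remain.
Put 27 kg in truck 1; 7 kg remain.
Put 111 kg in truck 5; 89 kg remain.
Put 41 kg in truck 2; 41 kg remain.
Put 36 kg in truck 2; 5 kg remain.
Put 25 kg in truck 3; 47 kg remain.
Final trucks: [48,27,39,31,21,27] [118,41,36] [128,25] [119] [111].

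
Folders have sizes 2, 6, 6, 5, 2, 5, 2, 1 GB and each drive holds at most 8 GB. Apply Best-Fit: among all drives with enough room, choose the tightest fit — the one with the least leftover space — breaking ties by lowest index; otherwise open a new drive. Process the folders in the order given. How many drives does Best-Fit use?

Put 2 GB in drive 1; 6 GB remain.
Put 6 GB in drive 1; 0 GB remain.
Put 6 GB in drive 2; 2 GB remain.
Put 5 GB in drive 3; 3 GB remain.
Put 2 GB in drive 2; 0 GB remain.
Put 5 GB in drive 4; 3 GB remain.
Put 2 GB in drive 3; 1 GB remain.
Put 1 GB in drive 3; 0 GB remain.
Final drives: [2,6] [6,2] [5,2,1] [5].

4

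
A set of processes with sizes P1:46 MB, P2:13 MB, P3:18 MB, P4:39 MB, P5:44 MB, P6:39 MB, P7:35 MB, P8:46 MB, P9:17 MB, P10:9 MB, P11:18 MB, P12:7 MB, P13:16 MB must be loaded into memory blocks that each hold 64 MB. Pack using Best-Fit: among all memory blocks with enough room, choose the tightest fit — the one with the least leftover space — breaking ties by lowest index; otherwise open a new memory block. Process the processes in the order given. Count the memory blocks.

memory block 1: place P1 (46 MB), 18 MB left
memory block 1: place P2 (13 MB), 5 MB left
memory block 2: place P3 (18 MB), 46 MB left
memory block 2: place P4 (39 MB), 7 MB left
memory block 3: place P5 (44 MB), 20 MB left
memory block 4: place P6 (39 MB), 25 MB left
memory block 5: place P7 (35 MB), 29 MB left
memory block 6: place P8 (46 MB), 18 MB left
memory block 6: place P9 (17 MB), 1 MB left
memory block 3: place P10 (9 MB), 11 MB left
memory block 4: place P11 (18 MB), 7 MB left
memory block 2: place P12 (7 MB), 0 MB left
memory block 5: place P13 (16 MB), 13 MB left
Final memory blocks: [46,13] [18,39,7] [44,9] [39,18] [35,16] [46,17].

6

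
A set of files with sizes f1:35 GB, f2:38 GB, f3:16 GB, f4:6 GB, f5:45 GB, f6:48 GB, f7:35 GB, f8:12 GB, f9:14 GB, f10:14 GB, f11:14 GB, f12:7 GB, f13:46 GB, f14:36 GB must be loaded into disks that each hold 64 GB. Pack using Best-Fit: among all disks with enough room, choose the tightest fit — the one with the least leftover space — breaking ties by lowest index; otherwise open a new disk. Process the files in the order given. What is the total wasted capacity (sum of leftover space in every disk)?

disk 1: place f1 (35 GB), 29 GB left
disk 2: place f2 (38 GB), 26 GB left
disk 2: place f3 (16 GB), 10 GB left
disk 2: place f4 (6 GB), 4 GB left
disk 3: place f5 (45 GB), 19 GB left
disk 4: place f6 (48 GB), 16 GB left
disk 5: place f7 (35 GB), 29 GB left
disk 4: place f8 (12 GB), 4 GB left
disk 3: place f9 (14 GB), 5 GB left
disk 1: place f10 (14 GB), 15 GB left
disk 1: place f11 (14 GB), 1 GB left
disk 5: place f12 (7 GB), 22 GB left
disk 6: place f13 (46 GB), 18 GB left
disk 7: place f14 (36 GB), 28 GB left
7 disks × 64 GB = 448 GB; used 366 GB; unused 82 GB.

82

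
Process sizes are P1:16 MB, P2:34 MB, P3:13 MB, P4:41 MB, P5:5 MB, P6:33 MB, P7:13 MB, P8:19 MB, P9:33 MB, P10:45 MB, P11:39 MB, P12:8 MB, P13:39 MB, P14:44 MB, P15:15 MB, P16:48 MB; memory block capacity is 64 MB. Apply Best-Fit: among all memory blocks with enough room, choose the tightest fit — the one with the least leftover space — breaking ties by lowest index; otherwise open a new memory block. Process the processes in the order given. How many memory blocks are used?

Put P1 (16 MB) in memory block 1; 48 MB remain.
Put P2 (34 MB) in memory block 1; 14 MB remain.
Put P3 (13 MB) in memory block 1; 1 MB remain.
Put P4 (41 MB) in memory block 2; 23 MB remain.
Put P5 (5 MB) in memory block 2; 18 MB remain.
Put P6 (33 MB) in memory block 3; 31 MB remain.
Put P7 (13 MB) in memory block 2; 5 MB remain.
Put P8 (19 MB) in memory block 3; 12 MB remain.
Put P9 (33 MB) in memory block 4; 31 MB remain.
Put P10 (45 MB) in memory block 5; 19 MB remain.
Put P11 (39 MB) in memory block 6; 25 MB remain.
Put P12 (8 MB) in memory block 3; 4 MB remain.
Put P13 (39 MB) in memory block 7; 25 MB remain.
Put P14 (44 MB) in memory block 8; 20 MB remain.
Put P15 (15 MB) in memory block 5; 4 MB remain.
Put P16 (48 MB) in memory block 9; 16 MB remain.

9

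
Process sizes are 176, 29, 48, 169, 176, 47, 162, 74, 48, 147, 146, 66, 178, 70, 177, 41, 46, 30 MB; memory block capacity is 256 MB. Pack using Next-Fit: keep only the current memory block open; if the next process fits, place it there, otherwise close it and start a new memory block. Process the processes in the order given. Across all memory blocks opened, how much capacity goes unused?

memory block 1: place 176 MB, 80 MB left
memory block 1: place 29 MB, 51 MB left
memory block 1: place 48 MB, 3 MB left
memory block 2: place 169 MB, 87 MB left
memory block 3: place 176 MB, 80 MB left
memory block 3: place 47 MB, 33 MB left
memory block 4: place 162 MB, 94 MB left
memory block 4: place 74 MB, 20 MB left
memory block 5: place 48 MB, 208 MB left
memory block 5: place 147 MB, 61 MB left
memory block 6: place 146 MB, 110 MB left
memory block 6: place 66 MB, 44 MB left
memory block 7: place 178 MB, 78 MB left
memory block 7: place 70 MB, 8 MB left
memory block 8: place 177 MB, 79 MB left
memory block 8: place 41 MB, 38 MB left
memory block 9: place 46 MB, 210 MB left
memory block 9: place 30 MB, 180 MB left
9 memory blocks × 256 MB = 2304 MB; used 1830 MB; unused 474 MB.

474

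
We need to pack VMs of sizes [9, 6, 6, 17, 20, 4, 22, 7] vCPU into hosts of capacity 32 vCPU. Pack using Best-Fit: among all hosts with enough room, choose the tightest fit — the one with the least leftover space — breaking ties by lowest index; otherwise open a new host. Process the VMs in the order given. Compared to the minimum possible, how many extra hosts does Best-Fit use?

1

Best-Fit: [9,6,6,4,7] [17] [20] [22] → 4 hosts.
Total size 91 vCPU; any packing needs at least ⌈91/32⌉ = 3 hosts.
An optimal packing achieves that bound: [22,9] [20,7,4] [17,6,6] → 3 hosts.
Excess: 4 − 3 = 1.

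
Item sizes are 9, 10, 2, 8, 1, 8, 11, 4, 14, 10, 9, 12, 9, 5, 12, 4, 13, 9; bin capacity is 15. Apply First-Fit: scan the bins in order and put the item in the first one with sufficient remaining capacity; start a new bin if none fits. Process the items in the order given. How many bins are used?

13

9 → bin 1 (remaining 6)
10 → bin 2 (remaining 5)
2 → bin 1 (remaining 4)
8 → bin 3 (remaining 7)
1 → bin 1 (remaining 3)
8 → bin 4 (remaining 7)
11 → bin 5 (remaining 4)
4 → bin 2 (remaining 1)
14 → bin 6 (remaining 1)
10 → bin 7 (remaining 5)
9 → bin 8 (remaining 6)
12 → bin 9 (remaining 3)
9 → bin 10 (remaining 6)
5 → bin 3 (remaining 2)
12 → bin 11 (remaining 3)
4 → bin 4 (remaining 3)
13 → bin 12 (remaining 2)
9 → bin 13 (remaining 6)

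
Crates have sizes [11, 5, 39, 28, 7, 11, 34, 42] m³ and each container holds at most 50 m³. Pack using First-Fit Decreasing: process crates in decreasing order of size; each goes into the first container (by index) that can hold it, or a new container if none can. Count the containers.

Sorted descending: 42, 39, 34, 28, 11, 11, 7, 5.
42 m³ → container 1 (remaining 8 m³)
39 m³ → container 2 (remaining 11 m³)
34 m³ → container 3 (remaining 16 m³)
28 m³ → container 4 (remaining 22 m³)
11 m³ → container 2 (remaining 0 m³)
11 m³ → container 3 (remaining 5 m³)
7 m³ → container 1 (remaining 1 m³)
5 m³ → container 3 (remaining 0 m³)

4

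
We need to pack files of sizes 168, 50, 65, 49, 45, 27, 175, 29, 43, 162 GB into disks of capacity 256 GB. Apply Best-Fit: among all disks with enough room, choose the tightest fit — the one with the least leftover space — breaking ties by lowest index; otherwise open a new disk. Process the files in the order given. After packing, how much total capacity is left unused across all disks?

211

Put 168 GB in disk 1; 88 GB remain.
Put 50 GB in disk 1; 38 GB remain.
Put 65 GB in disk 2; 191 GB remain.
Put 49 GB in disk 2; 142 GB remain.
Put 45 GB in disk 2; 97 GB remain.
Put 27 GB in disk 1; 11 GB remain.
Put 175 GB in disk 3; 81 GB remain.
Put 29 GB in disk 3; 52 GB remain.
Put 43 GB in disk 3; 9 GB remain.
Put 162 GB in disk 4; 94 GB remain.
4 disks × 256 GB = 1024 GB; used 813 GB; unused 211 GB.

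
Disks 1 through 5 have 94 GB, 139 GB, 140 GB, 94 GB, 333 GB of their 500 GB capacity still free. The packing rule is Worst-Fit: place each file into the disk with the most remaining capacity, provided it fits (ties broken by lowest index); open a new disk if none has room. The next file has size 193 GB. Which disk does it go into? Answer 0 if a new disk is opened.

5

Disks with room: disk 5 (333 GB).
Most room is disk 5 with 333 GB free.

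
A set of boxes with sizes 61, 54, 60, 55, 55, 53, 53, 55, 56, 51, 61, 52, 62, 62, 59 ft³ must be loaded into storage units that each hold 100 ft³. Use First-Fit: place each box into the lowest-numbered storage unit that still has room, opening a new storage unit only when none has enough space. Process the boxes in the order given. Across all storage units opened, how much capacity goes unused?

storage unit 1: place 61 ft³, 39 ft³ left
storage unit 2: place 54 ft³, 46 ft³ left
storage unit 3: place 60 ft³, 40 ft³ left
storage unit 4: place 55 ft³, 45 ft³ left
storage unit 5: place 55 ft³, 45 ft³ left
storage unit 6: place 53 ft³, 47 ft³ left
storage unit 7: place 53 ft³, 47 ft³ left
storage unit 8: place 55 ft³, 45 ft³ left
storage unit 9: place 56 ft³, 44 ft³ left
storage unit 10: place 51 ft³, 49 ft³ left
storage unit 11: place 61 ft³, 39 ft³ left
storage unit 12: place 52 ft³, 48 ft³ left
storage unit 13: place 62 ft³, 38 ft³ left
storage unit 14: place 62 ft³, 38 ft³ left
storage unit 15: place 59 ft³, 41 ft³ left
15 storage units × 100 ft³ = 1500 ft³; used 849 ft³; unused 651 ft³.

651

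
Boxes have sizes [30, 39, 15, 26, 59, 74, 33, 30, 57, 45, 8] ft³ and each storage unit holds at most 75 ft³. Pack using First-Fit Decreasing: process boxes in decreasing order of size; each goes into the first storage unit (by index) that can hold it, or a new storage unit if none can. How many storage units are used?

6 storage units

Sorted descending: 74, 59, 57, 45, 39, 33, 30, 30, 26, 15, 8.
Put 74 ft³ in storage unit 1; 1 ft³ remain.
Put 59 ft³ in storage unit 2; 16 ft³ remain.
Put 57 ft³ in storage unit 3; 18 ft³ remain.
Put 45 ft³ in storage unit 4; 30 ft³ remain.
Put 39 ft³ in storage unit 5; 36 ft³ remain.
Put 33 ft³ in storage unit 5; 3 ft³ remain.
Put 30 ft³ in storage unit 4; 0 ft³ remain.
Put 30 ft³ in storage unit 6; 45 ft³ remain.
Put 26 ft³ in storage unit 6; 19 ft³ remain.
Put 15 ft³ in storage unit 2; 1 ft³ remain.
Put 8 ft³ in storage unit 3; 10 ft³ remain.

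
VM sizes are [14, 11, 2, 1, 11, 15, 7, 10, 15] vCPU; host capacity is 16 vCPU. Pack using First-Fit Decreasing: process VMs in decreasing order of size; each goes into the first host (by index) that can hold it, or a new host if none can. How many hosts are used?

7

Sorted descending: 15, 15, 14, 11, 11, 10, 7, 2, 1.
Put 15 vCPU in host 1; 1 vCPU remain.
Put 15 vCPU in host 2; 1 vCPU remain.
Put 14 vCPU in host 3; 2 vCPU remain.
Put 11 vCPU in host 4; 5 vCPU remain.
Put 11 vCPU in host 5; 5 vCPU remain.
Put 10 vCPU in host 6; 6 vCPU remain.
Put 7 vCPU in host 7; 9 vCPU remain.
Put 2 vCPU in host 3; 0 vCPU remain.
Put 1 vCPU in host 1; 0 vCPU remain.
Final hosts: [15,1] [15] [14,2] [11] [11] [10] [7].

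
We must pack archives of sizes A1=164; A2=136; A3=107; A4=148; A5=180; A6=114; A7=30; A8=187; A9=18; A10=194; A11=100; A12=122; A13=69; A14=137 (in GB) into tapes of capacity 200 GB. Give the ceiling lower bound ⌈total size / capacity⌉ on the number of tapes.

9 tapes

Total size = 164 + 136 + 107 + 148 + 180 + 114 + 30 + 187 + 18 + 194 + 100 + 122 + 69 + 137 = 1706 GB.
⌈1706 / 200⌉ = 9.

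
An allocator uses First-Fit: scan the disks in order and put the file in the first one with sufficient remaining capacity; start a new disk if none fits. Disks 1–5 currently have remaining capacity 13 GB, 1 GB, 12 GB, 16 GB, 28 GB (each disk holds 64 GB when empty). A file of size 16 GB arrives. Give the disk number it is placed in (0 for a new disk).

Disks with room: disk 4 (16 GB), disk 5 (28 GB).
The first with room is disk 4.

4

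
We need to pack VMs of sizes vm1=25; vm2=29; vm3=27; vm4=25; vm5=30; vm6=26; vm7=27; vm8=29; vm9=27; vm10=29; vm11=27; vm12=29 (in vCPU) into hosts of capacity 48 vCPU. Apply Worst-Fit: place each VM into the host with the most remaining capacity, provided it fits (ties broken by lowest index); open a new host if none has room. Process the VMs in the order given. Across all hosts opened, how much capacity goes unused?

host 1: place vm1 (25 vCPU), 23 vCPU left
host 2: place vm2 (29 vCPU), 19 vCPU left
host 3: place vm3 (27 vCPU), 21 vCPU left
host 4: place vm4 (25 vCPU), 23 vCPU left
host 5: place vm5 (30 vCPU), 18 vCPU left
host 6: place vm6 (26 vCPU), 22 vCPU left
host 7: place vm7 (27 vCPU), 21 vCPU left
host 8: place vm8 (29 vCPU), 19 vCPU left
host 9: place vm9 (27 vCPU), 21 vCPU left
host 10: place vm10 (29 vCPU), 19 vCPU left
host 11: place vm11 (27 vCPU), 21 vCPU left
host 12: place vm12 (29 vCPU), 19 vCPU left
12 hosts × 48 vCPU = 576 vCPU; used 330 vCPU; unused 246 vCPU.

246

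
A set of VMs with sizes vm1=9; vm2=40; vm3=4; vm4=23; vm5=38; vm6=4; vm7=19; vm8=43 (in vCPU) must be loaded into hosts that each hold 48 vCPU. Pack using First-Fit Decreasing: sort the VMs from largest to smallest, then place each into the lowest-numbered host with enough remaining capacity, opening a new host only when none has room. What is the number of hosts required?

4 hosts

Sorted descending: 43, 40, 38, 23, 19, 9, 4, 4.
43 vCPU → host 1 (remaining 5 vCPU)
40 vCPU → host 2 (remaining 8 vCPU)
38 vCPU → host 3 (remaining 10 vCPU)
23 vCPU → host 4 (remaining 25 vCPU)
19 vCPU → host 4 (remaining 6 vCPU)
9 vCPU → host 3 (remaining 1 vCPU)
4 vCPU → host 1 (remaining 1 vCPU)
4 vCPU → host 2 (remaining 4 vCPU)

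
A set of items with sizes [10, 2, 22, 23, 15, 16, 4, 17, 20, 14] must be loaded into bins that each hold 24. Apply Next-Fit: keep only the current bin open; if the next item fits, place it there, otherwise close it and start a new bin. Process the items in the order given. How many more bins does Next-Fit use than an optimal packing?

Next-Fit: [10,2] [22] [23] [15] [16,4] [17] [20] [14] → 8 bins.
7 items exceed 12 (half the capacity), and no two of those can share a bin, so at least 7 bins are needed.
An optimal packing achieves that bound: [23] [22,2] [20,4] [17] [16] [15] [14,10] → 7 bins.
Excess: 8 − 7 = 1.

1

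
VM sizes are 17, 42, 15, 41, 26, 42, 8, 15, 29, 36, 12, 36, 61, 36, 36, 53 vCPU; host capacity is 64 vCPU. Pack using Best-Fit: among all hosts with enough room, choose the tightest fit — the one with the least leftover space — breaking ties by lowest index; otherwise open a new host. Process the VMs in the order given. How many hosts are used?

Put 17 vCPU in host 1; 47 vCPU remain.
Put 42 vCPU in host 1; 5 vCPU remain.
Put 15 vCPU in host 2; 49 vCPU remain.
Put 41 vCPU in host 2; 8 vCPU remain.
Put 26 vCPU in host 3; 38 vCPU remain.
Put 42 vCPU in host 4; 22 vCPU remain.
Put 8 vCPU in host 2; 0 vCPU remain.
Put 15 vCPU in host 4; 7 vCPU remain.
Put 29 vCPU in host 3; 9 vCPU remain.
Put 36 vCPU in host 5; 28 vCPU remain.
Put 12 vCPU in host 5; 16 vCPU remain.
Put 36 vCPU in host 6; 28 vCPU remain.
Put 61 vCPU in host 7; 3 vCPU remain.
Put 36 vCPU in host 8; 28 vCPU remain.
Put 36 vCPU in host 9; 28 vCPU remain.
Put 53 vCPU in host 10; 11 vCPU remain.

10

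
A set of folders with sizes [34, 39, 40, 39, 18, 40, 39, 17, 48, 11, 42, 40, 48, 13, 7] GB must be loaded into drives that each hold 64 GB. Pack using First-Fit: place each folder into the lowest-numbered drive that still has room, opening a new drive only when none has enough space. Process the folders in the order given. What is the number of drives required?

34 GB → drive 1 (remaining 30 GB)
39 GB → drive 2 (remaining 25 GB)
40 GB → drive 3 (remaining 24 GB)
39 GB → drive 4 (remaining 25 GB)
18 GB → drive 1 (remaining 12 GB)
40 GB → drive 5 (remaining 24 GB)
39 GB → drive 6 (remaining 25 GB)
17 GB → drive 2 (remaining 8 GB)
48 GB → drive 7 (remaining 16 GB)
11 GB → drive 1 (remaining 1 GB)
42 GB → drive 8 (remaining 22 GB)
40 GB → drive 9 (remaining 24 GB)
48 GB → drive 10 (remaining 16 GB)
13 GB → drive 3 (remaining 11 GB)
7 GB → drive 2 (remaining 1 GB)

10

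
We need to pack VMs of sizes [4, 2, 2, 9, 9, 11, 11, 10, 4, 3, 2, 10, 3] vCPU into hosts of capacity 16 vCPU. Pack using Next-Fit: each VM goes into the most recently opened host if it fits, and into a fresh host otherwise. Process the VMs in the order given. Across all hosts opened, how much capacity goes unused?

48

4 vCPU → host 1 (remaining 12 vCPU)
2 vCPU → host 1 (remaining 10 vCPU)
2 vCPU → host 1 (remaining 8 vCPU)
9 vCPU → host 2 (remaining 7 vCPU)
9 vCPU → host 3 (remaining 7 vCPU)
11 vCPU → host 4 (remaining 5 vCPU)
11 vCPU → host 5 (remaining 5 vCPU)
10 vCPU → host 6 (remaining 6 vCPU)
4 vCPU → host 6 (remaining 2 vCPU)
3 vCPU → host 7 (remaining 13 vCPU)
2 vCPU → host 7 (remaining 11 vCPU)
10 vCPU → host 7 (remaining 1 vCPU)
3 vCPU → host 8 (remaining 13 vCPU)
8 hosts × 16 vCPU = 128 vCPU; used 80 vCPU; unused 48 vCPU.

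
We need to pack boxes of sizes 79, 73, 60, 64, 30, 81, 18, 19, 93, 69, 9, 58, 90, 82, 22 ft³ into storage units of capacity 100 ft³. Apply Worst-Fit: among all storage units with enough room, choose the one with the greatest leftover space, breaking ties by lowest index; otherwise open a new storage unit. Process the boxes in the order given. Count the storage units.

10

storage unit 1: place 79 ft³, 21 ft³ left
storage unit 2: place 73 ft³, 27 ft³ left
storage unit 3: place 60 ft³, 40 ft³ left
storage unit 4: place 64 ft³, 36 ft³ left
storage unit 3: place 30 ft³, 10 ft³ left
storage unit 5: place 81 ft³, 19 ft³ left
storage unit 4: place 18 ft³, 18 ft³ left
storage unit 2: place 19 ft³, 8 ft³ left
storage unit 6: place 93 ft³, 7 ft³ left
storage unit 7: place 69 ft³, 31 ft³ left
storage unit 7: place 9 ft³, 22 ft³ left
storage unit 8: place 58 ft³, 42 ft³ left
storage unit 9: place 90 ft³, 10 ft³ left
storage unit 10: place 82 ft³, 18 ft³ left
storage unit 8: place 22 ft³, 20 ft³ left
Final storage units: [79] [73,19] [60,30] [64,18] [81] [93] [69,9] [58,22] [90] [82].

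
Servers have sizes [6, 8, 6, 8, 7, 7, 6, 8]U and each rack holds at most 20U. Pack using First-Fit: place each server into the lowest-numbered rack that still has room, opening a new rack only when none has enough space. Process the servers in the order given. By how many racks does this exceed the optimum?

1

First-Fit: [6,8,6] [8,7] [7,6] [8] → 4 racks.
Total size 56U; any packing needs at least ⌈56/20⌉ = 3 racks.
An optimal packing achieves that bound: [8,8] [8,6,6] [7,7,6] → 3 racks.
Excess: 4 − 3 = 1.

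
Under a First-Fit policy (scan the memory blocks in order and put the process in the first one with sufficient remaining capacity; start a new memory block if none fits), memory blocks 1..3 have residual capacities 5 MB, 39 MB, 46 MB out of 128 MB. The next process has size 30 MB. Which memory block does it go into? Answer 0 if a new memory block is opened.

Memory blocks with room: memory block 2 (39 MB), memory block 3 (46 MB).
The first with room is memory block 2.

2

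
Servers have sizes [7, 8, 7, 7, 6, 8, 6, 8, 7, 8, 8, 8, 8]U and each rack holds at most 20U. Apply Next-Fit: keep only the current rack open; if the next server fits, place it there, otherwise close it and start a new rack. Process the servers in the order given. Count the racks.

6 racks

rack 1: place 7U, 13U left
rack 1: place 8U, 5U left
rack 2: place 7U, 13U left
rack 2: place 7U, 6U left
rack 2: place 6U, 0U left
rack 3: place 8U, 12U left
rack 3: place 6U, 6U left
rack 4: place 8U, 12U left
rack 4: place 7U, 5U left
rack 5: place 8U, 12U left
rack 5: place 8U, 4U left
rack 6: place 8U, 12U left
rack 6: place 8U, 4U left
Final racks: [7,8] [7,7,6] [8,6] [8,7] [8,8] [8,8].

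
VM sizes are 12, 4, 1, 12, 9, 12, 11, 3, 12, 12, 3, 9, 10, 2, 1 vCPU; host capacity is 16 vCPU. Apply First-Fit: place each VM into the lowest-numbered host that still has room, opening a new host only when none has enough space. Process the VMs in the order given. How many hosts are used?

host 1: place 12 vCPU, 4 vCPU left
host 1: place 4 vCPU, 0 vCPU left
host 2: place 1 vCPU, 15 vCPU left
host 2: place 12 vCPU, 3 vCPU left
host 3: place 9 vCPU, 7 vCPU left
host 4: place 12 vCPU, 4 vCPU left
host 5: place 11 vCPU, 5 vCPU left
host 2: place 3 vCPU, 0 vCPU left
host 6: place 12 vCPU, 4 vCPU left
host 7: place 12 vCPU, 4 vCPU left
host 3: place 3 vCPU, 4 vCPU left
host 8: place 9 vCPU, 7 vCPU left
host 9: place 10 vCPU, 6 vCPU left
host 3: place 2 vCPU, 2 vCPU left
host 3: place 1 vCPU, 1 vCPU left

9 hosts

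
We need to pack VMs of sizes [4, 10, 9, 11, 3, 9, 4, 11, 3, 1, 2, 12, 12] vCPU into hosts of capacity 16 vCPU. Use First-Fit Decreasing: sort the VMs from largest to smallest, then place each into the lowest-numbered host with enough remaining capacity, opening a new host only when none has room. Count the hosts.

7

Sorted descending: 12, 12, 11, 11, 10, 9, 9, 4, 4, 3, 3, 2, 1.
12 vCPU → host 1 (remaining 4 vCPU)
12 vCPU → host 2 (remaining 4 vCPU)
11 vCPU → host 3 (remaining 5 vCPU)
11 vCPU → host 4 (remaining 5 vCPU)
10 vCPU → host 5 (remaining 6 vCPU)
9 vCPU → host 6 (remaining 7 vCPU)
9 vCPU → host 7 (remaining 7 vCPU)
4 vCPU → host 1 (remaining 0 vCPU)
4 vCPU → host 2 (remaining 0 vCPU)
3 vCPU → host 3 (remaining 2 vCPU)
3 vCPU → host 4 (remaining 2 vCPU)
2 vCPU → host 3 (remaining 0 vCPU)
1 vCPU → host 4 (remaining 1 vCPU)
Final hosts: [12,4] [12,4] [11,3,2] [11,3,1] [10] [9] [9].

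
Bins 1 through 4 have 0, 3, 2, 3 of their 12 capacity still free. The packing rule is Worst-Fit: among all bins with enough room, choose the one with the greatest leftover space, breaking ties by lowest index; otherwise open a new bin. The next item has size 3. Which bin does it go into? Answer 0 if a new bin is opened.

2

Bins with room: bin 2 (3), bin 4 (3).
Most room is bin 2 with 3 free.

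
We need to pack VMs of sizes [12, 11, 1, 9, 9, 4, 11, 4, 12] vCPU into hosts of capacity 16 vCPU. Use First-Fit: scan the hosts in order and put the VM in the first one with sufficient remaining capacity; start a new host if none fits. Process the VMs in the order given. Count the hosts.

host 1: place 12 vCPU, 4 vCPU left
host 2: place 11 vCPU, 5 vCPU left
host 1: place 1 vCPU, 3 vCPU left
host 3: place 9 vCPU, 7 vCPU left
host 4: place 9 vCPU, 7 vCPU left
host 2: place 4 vCPU, 1 vCPU left
host 5: place 11 vCPU, 5 vCPU left
host 3: place 4 vCPU, 3 vCPU left
host 6: place 12 vCPU, 4 vCPU left

6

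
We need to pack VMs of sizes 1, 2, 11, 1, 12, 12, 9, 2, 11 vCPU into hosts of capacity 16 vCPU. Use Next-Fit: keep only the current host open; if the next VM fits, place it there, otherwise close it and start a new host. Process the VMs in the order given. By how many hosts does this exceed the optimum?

Next-Fit: [1,2,11,1] [12] [12] [9,2] [11] → 5 hosts.
5 VMs exceed 8 vCPU (half the capacity), and no two of those can share a host, so at least 5 hosts are needed.
So 5 is already optimal.

0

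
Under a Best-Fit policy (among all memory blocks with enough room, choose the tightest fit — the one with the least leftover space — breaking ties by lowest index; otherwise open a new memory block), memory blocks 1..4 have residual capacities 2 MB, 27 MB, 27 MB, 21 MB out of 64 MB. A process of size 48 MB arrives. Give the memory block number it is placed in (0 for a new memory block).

No memory block has ≥ 48 MB free, so a new memory block is opened.

0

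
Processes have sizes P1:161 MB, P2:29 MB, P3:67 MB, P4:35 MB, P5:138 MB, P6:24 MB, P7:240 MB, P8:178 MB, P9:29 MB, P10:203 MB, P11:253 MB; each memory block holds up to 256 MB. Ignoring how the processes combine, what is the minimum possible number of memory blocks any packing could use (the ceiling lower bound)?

Total size = 161 + 29 + 67 + 35 + 138 + 24 + 240 + 178 + 29 + 203 + 253 = 1357 MB.
⌈1357 / 256⌉ = 6.

6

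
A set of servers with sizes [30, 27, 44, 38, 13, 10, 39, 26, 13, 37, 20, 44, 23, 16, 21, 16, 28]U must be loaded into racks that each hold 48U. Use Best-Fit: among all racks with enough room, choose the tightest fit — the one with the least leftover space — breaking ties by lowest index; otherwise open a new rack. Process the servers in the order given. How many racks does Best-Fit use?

11 racks

rack 1: place 30U, 18U left
rack 2: place 27U, 21U left
rack 3: place 44U, 4U left
rack 4: place 38U, 10U left
rack 1: place 13U, 5U left
rack 4: place 10U, 0U left
rack 5: place 39U, 9U left
rack 6: place 26U, 22U left
rack 2: place 13U, 8U left
rack 7: place 37U, 11U left
rack 6: place 20U, 2U left
rack 8: place 44U, 4U left
rack 9: place 23U, 25U left
rack 9: place 16U, 9U left
rack 10: place 21U, 27U left
rack 10: place 16U, 11U left
rack 11: place 28U, 20U left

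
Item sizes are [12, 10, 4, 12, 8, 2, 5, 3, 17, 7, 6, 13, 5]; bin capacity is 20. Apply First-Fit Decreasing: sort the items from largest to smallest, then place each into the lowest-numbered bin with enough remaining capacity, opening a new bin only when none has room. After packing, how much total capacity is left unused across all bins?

16

Sorted descending: 17, 13, 12, 12, 10, 8, 7, 6, 5, 5, 4, 3, 2.
Put 17 in bin 1; 3 remain.
Put 13 in bin 2; 7 remain.
Put 12 in bin 3; 8 remain.
Put 12 in bin 4; 8 remain.
Put 10 in bin 5; 10 remain.
Put 8 in bin 3; 0 remain.
Put 7 in bin 2; 0 remain.
Put 6 in bin 4; 2 remain.
Put 5 in bin 5; 5 remain.
Put 5 in bin 5; 0 remain.
Put 4 in bin 6; 16 remain.
Put 3 in bin 1; 0 remain.
Put 2 in bin 4; 0 remain.
6 bins × 20 = 120; used 104; unused 16.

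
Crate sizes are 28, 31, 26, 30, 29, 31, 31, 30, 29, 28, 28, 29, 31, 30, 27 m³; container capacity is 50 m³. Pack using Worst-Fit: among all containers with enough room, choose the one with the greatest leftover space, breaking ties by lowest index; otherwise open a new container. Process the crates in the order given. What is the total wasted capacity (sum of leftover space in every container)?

Put 28 m³ in container 1; 22 m³ remain.
Put 31 m³ in container 2; 19 m³ remain.
Put 26 m³ in container 3; 24 m³ remain.
Put 30 m³ in container 4; 20 m³ remain.
Put 29 m³ in container 5; 21 m³ remain.
Put 31 m³ in container 6; 19 m³ remain.
Put 31 m³ in container 7; 19 m³ remain.
Put 30 m³ in container 8; 20 m³ remain.
Put 29 m³ in container 9; 21 m³ remain.
Put 28 m³ in container 10; 22 m³ remain.
Put 28 m³ in container 11; 22 m³ remain.
Put 29 m³ in container 12; 21 m³ remain.
Put 31 m³ in container 13; 19 m³ remain.
Put 30 m³ in container 14; 20 m³ remain.
Put 27 m³ in container 15; 23 m³ remain.
15 containers × 50 m³ = 750 m³; used 438 m³; unused 312 m³.

312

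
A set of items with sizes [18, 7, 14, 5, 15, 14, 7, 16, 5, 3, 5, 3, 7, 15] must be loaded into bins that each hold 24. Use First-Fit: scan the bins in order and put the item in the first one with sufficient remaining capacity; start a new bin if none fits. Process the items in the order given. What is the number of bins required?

6 bins

Put 18 in bin 1; 6 remain.
Put 7 in bin 2; 17 remain.
Put 14 in bin 2; 3 remain.
Put 5 in bin 1; 1 remain.
Put 15 in bin 3; 9 remain.
Put 14 in bin 4; 10 remain.
Put 7 in bin 3; 2 remain.
Put 16 in bin 5; 8 remain.
Put 5 in bin 4; 5 remain.
Put 3 in bin 2; 0 remain.
Put 5 in bin 4; 0 remain.
Put 3 in bin 5; 5 remain.
Put 7 in bin 6; 17 remain.
Put 15 in bin 6; 2 remain.
Final bins: [18,5] [7,14,3] [15,7] [14,5,5] [16,3] [7,15].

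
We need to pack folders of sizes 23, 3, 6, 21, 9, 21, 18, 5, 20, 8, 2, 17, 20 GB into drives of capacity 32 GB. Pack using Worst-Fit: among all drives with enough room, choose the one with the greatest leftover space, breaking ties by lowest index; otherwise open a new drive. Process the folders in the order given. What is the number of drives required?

Put 23 GB in drive 1; 9 GB remain.
Put 3 GB in drive 1; 6 GB remain.
Put 6 GB in drive 1; 0 GB remain.
Put 21 GB in drive 2; 11 GB remain.
Put 9 GB in drive 2; 2 GB remain.
Put 21 GB in drive 3; 11 GB remain.
Put 18 GB in drive 4; 14 GB remain.
Put 5 GB in drive 4; 9 GB remain.
Put 20 GB in drive 5; 12 GB remain.
Put 8 GB in drive 5; 4 GB remain.
Put 2 GB in drive 3; 9 GB remain.
Put 17 GB in drive 6; 15 GB remain.
Put 20 GB in drive 7; 12 GB remain.
Final drives: [23,3,6] [21,9] [21,2] [18,5] [20,8] [17] [20].

7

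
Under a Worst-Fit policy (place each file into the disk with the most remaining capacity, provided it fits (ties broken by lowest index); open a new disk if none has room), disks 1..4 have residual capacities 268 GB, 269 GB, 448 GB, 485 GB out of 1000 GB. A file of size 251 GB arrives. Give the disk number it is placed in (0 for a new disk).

Disks with room: disk 1 (268 GB), disk 2 (269 GB), disk 3 (448 GB), disk 4 (485 GB).
Most room is disk 4 with 485 GB free.

4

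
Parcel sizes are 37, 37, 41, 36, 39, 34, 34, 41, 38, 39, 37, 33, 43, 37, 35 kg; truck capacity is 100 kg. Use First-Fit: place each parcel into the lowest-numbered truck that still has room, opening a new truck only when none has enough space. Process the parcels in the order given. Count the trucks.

37 kg → truck 1 (remaining 63 kg)
37 kg → truck 1 (remaining 26 kg)
41 kg → truck 2 (remaining 59 kg)
36 kg → truck 2 (remaining 23 kg)
39 kg → truck 3 (remaining 61 kg)
34 kg → truck 3 (remaining 27 kg)
34 kg → truck 4 (remaining 66 kg)
41 kg → truck 4 (remaining 25 kg)
38 kg → truck 5 (remaining 62 kg)
39 kg → truck 5 (remaining 23 kg)
37 kg → truck 6 (remaining 63 kg)
33 kg → truck 6 (remaining 30 kg)
43 kg → truck 7 (remaining 57 kg)
37 kg → truck 7 (remaining 20 kg)
35 kg → truck 8 (remaining 65 kg)

8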